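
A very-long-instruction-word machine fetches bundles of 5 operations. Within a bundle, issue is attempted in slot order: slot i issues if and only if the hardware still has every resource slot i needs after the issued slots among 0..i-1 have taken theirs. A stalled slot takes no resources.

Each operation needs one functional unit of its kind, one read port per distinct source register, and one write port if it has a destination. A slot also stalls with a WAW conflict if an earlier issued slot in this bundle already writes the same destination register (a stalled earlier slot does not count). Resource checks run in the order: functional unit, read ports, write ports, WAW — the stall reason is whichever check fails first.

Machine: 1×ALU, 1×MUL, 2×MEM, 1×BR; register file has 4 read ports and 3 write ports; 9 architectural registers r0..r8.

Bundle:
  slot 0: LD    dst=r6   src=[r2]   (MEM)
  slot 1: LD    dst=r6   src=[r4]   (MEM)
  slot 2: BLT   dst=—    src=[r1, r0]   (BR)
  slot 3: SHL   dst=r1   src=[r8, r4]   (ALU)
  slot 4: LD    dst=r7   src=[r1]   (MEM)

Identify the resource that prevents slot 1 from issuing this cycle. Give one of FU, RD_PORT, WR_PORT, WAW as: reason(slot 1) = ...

reason(slot 1) = WAW

  0. MEM→r6 ⇒ go  {1A/1Mu/1Ld/1B | 3r 2w}
  1. MEM→r6 ⇒ no(WAW)  {1A/1Mu/1Ld/1B | 3r 2w}
  2. BR ⇒ go  {1A/1Mu/1Ld/0B | 1r 2w}
  3. ALU→r1 ⇒ no(RD_PORT)  {1A/1Mu/1Ld/0B | 1r 2w}
  4. MEM→r7 ⇒ go  {1A/1Mu/0Ld/0B | 0r 1w}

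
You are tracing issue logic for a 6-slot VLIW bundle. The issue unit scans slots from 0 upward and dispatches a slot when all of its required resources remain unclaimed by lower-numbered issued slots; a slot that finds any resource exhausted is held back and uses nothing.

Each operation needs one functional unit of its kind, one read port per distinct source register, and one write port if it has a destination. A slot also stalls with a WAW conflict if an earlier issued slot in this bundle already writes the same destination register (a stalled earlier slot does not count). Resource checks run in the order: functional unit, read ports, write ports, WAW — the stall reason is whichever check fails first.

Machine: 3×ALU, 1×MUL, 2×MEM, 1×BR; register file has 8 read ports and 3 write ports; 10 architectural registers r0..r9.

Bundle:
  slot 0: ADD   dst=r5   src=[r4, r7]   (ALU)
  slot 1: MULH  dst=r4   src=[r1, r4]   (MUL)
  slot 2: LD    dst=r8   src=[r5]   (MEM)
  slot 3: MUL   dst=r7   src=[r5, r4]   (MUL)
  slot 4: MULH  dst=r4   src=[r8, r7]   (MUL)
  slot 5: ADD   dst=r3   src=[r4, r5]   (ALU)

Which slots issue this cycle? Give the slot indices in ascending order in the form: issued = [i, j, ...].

slot 0 (ALU): ISSUE — free A2,Mu1,Ld2,B1 rp6 wp2
slot 1 (MUL): ISSUE — free A2,Mu0,Ld2,B1 rp4 wp1
slot 2 (MEM): ISSUE — free A2,Mu0,Ld1,B1 rp3 wp0
slot 3 (MUL): stall FU — free A2,Mu0,Ld1,B1 rp3 wp0
slot 4 (MUL): stall FU — free A2,Mu0,Ld1,B1 rp3 wp0
slot 5 (ALU): stall WR_PORT — free A2,Mu0,Ld1,B1 rp3 wp0

issued = [0, 1, 2]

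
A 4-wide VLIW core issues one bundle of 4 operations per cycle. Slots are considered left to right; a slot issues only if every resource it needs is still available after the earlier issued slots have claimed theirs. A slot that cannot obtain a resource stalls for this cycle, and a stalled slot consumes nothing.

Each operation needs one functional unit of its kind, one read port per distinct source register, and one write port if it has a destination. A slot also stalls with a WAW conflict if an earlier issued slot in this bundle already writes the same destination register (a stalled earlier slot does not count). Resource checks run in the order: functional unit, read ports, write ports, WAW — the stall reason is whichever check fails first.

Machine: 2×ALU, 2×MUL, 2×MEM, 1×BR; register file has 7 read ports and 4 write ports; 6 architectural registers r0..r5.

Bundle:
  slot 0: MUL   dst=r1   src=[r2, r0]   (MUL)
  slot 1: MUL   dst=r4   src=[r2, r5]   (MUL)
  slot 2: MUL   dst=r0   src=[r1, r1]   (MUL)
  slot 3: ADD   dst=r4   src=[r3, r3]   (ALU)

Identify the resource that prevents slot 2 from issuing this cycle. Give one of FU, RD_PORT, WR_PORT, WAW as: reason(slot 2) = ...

[0] MUL needs rd=2 wr=1: ok; after: ALU=2 MUL=1 MEM=2 BR=1, R=5, W=3
[1] MUL needs rd=2 wr=1: ok; after: ALU=2 MUL=0 MEM=2 BR=1, R=3, W=2
[2] MUL needs rd=1 wr=1: FU; after: ALU=2 MUL=0 MEM=2 BR=1, R=3, W=2
[3] ALU needs rd=1 wr=1: WAW; after: ALU=2 MUL=0 MEM=2 BR=1, R=3, W=2

reason(slot 2) = FU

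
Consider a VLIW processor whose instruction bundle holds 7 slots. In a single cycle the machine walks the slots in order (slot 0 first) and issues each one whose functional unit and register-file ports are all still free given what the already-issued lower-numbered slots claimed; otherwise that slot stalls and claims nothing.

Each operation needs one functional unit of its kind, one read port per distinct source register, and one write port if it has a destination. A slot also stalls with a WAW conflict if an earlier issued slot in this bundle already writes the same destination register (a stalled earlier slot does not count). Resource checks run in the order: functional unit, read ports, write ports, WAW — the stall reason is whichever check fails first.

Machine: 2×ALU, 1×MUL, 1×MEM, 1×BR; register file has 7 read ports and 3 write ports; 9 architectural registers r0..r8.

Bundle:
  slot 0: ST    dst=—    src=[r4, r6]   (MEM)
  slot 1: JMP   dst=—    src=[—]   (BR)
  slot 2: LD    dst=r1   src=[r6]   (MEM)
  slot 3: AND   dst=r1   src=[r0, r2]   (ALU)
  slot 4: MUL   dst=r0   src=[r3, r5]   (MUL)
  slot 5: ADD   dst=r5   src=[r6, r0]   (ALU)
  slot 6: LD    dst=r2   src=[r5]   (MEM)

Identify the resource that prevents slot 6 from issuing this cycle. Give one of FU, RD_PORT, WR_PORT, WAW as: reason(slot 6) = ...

reason(slot 6) = FU

slot 0 (MEM): ISSUE — free A2,Mu1,Ld0,B1 rp5 wp3
slot 1 (BR): ISSUE — free A2,Mu1,Ld0,B0 rp5 wp3
slot 2 (MEM): stall FU — free A2,Mu1,Ld0,B0 rp5 wp3
slot 3 (ALU): ISSUE — free A1,Mu1,Ld0,B0 rp3 wp2
slot 4 (MUL): ISSUE — free A1,Mu0,Ld0,B0 rp1 wp1
slot 5 (ALU): stall RD_PORT — free A1,Mu0,Ld0,B0 rp1 wp1
slot 6 (MEM): stall FU — free A1,Mu0,Ld0,B0 rp1 wp1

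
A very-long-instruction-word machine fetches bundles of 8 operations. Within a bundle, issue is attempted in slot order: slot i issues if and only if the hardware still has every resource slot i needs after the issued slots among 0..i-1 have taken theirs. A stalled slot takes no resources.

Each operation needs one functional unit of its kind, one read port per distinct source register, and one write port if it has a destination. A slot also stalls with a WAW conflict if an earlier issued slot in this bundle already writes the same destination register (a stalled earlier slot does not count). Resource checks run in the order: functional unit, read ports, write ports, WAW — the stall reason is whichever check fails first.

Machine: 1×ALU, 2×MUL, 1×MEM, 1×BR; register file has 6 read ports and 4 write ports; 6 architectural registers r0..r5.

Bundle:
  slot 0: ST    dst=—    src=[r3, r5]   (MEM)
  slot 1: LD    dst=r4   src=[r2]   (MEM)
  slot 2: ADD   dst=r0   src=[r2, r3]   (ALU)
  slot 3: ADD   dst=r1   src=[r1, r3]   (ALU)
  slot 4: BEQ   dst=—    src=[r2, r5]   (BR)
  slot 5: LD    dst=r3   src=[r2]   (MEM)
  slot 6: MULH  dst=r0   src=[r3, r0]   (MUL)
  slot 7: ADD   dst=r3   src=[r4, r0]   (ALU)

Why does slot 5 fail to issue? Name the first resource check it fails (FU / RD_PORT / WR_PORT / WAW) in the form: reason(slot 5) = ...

reason(slot 5) = FU

slot 0 (MEM): ISSUE — free A1,Mu2,Ld0,B1 rp4 wp4
slot 1 (MEM): stall FU — free A1,Mu2,Ld0,B1 rp4 wp4
slot 2 (ALU): ISSUE — free A0,Mu2,Ld0,B1 rp2 wp3
slot 3 (ALU): stall FU — free A0,Mu2,Ld0,B1 rp2 wp3
slot 4 (BR): ISSUE — free A0,Mu2,Ld0,B0 rp0 wp3
slot 5 (MEM): stall FU — free A0,Mu2,Ld0,B0 rp0 wp3
slot 6 (MUL): stall RD_PORT — free A0,Mu2,Ld0,B0 rp0 wp3
slot 7 (ALU): stall FU — free A0,Mu2,Ld0,B0 rp0 wp3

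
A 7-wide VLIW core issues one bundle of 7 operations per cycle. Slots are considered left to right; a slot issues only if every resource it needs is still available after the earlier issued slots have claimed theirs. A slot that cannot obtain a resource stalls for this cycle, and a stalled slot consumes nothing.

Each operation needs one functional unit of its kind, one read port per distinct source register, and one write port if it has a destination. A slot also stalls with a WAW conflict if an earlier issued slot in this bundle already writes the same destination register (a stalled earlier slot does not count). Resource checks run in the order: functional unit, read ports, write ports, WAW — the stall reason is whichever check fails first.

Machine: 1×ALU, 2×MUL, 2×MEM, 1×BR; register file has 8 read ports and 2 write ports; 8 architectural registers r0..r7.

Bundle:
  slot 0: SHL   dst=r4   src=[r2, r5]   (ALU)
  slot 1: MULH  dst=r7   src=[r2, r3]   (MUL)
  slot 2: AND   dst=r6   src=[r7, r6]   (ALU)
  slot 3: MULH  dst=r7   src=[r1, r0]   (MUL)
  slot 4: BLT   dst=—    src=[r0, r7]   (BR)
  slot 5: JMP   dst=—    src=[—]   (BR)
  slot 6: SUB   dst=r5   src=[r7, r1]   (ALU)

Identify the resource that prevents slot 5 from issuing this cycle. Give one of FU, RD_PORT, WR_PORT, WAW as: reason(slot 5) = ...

#0 ALU src=r2,r5 dispatched  <A:0 Mu:2 Ld:2 B:1 rd:6 wr:1>
#1 MUL src=r2,r3 dispatched  <A:0 Mu:1 Ld:2 B:1 rd:4 wr:0>
#2 ALU src=r7,r6 held:FU  <A:0 Mu:1 Ld:2 B:1 rd:4 wr:0>
#3 MUL src=r1,r0 held:WR_PORT  <A:0 Mu:1 Ld:2 B:1 rd:4 wr:0>
#4 BR src=r0,r7 dispatched  <A:0 Mu:1 Ld:2 B:0 rd:2 wr:0>
#5 BR src=- held:FU  <A:0 Mu:1 Ld:2 B:0 rd:2 wr:0>
#6 ALU src=r7,r1 held:FU  <A:0 Mu:1 Ld:2 B:0 rd:2 wr:0>

reason(slot 5) = FU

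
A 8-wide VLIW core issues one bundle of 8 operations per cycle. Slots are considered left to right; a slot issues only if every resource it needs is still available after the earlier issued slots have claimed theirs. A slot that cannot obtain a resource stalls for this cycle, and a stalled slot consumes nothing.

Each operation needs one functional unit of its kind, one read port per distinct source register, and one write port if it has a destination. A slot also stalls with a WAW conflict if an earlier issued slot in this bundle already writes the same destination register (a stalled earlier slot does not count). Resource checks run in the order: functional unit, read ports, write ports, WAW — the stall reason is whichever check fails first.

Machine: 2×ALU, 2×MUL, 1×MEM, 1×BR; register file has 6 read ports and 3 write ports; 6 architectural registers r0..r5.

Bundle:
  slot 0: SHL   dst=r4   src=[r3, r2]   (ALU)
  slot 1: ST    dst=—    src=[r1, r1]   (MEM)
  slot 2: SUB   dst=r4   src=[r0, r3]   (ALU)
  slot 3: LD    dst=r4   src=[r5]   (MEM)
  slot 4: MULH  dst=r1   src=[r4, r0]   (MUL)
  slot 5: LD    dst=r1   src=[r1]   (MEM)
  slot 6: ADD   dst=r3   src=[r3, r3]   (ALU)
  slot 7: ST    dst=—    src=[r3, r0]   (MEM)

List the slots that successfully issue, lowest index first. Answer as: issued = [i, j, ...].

issued = [0, 1, 4, 6]

(0) want 1×ALU +2rd +1wr — yes → AL1|MU2|ME1|BR1|rd4|wr2
(1) want 1×MEM +1rd +0wr — yes → AL1|MU2|ME0|BR1|rd3|wr2
(2) want 1×ALU +2rd +1wr — WAW → AL1|MU2|ME0|BR1|rd3|wr2
(3) want 1×MEM +1rd +1wr — FU → AL1|MU2|ME0|BR1|rd3|wr2
(4) want 1×MUL +2rd +1wr — yes → AL1|MU1|ME0|BR1|rd1|wr1
(5) want 1×MEM +1rd +1wr — FU → AL1|MU1|ME0|BR1|rd1|wr1
(6) want 1×ALU +1rd +1wr — yes → AL0|MU1|ME0|BR1|rd0|wr0
(7) want 1×MEM +2rd +0wr — FU → AL0|MU1|ME0|BR1|rd0|wr0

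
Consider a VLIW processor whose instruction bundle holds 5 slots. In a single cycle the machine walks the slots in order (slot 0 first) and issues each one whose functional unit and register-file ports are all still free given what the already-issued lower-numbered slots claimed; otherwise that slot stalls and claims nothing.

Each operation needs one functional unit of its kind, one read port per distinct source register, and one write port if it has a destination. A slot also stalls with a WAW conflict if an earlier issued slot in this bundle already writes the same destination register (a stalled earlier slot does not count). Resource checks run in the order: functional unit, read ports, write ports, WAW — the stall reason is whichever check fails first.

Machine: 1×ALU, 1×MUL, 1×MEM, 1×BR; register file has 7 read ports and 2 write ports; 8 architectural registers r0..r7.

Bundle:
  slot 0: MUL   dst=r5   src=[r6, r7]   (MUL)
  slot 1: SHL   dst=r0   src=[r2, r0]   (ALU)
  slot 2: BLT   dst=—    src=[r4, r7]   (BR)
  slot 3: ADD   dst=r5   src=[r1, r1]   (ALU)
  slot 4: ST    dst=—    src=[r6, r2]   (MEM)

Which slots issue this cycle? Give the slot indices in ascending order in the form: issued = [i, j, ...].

#0 MUL src=r6,r7 dispatched  <A:1 Mu:0 Ld:1 B:1 rd:5 wr:1>
#1 ALU src=r2,r0 dispatched  <A:0 Mu:0 Ld:1 B:1 rd:3 wr:0>
#2 BR src=r4,r7 dispatched  <A:0 Mu:0 Ld:1 B:0 rd:1 wr:0>
#3 ALU src=r1,r1 held:FU  <A:0 Mu:0 Ld:1 B:0 rd:1 wr:0>
#4 MEM src=r6,r2 held:RD_PORT  <A:0 Mu:0 Ld:1 B:0 rd:1 wr:0>

issued = [0, 1, 2]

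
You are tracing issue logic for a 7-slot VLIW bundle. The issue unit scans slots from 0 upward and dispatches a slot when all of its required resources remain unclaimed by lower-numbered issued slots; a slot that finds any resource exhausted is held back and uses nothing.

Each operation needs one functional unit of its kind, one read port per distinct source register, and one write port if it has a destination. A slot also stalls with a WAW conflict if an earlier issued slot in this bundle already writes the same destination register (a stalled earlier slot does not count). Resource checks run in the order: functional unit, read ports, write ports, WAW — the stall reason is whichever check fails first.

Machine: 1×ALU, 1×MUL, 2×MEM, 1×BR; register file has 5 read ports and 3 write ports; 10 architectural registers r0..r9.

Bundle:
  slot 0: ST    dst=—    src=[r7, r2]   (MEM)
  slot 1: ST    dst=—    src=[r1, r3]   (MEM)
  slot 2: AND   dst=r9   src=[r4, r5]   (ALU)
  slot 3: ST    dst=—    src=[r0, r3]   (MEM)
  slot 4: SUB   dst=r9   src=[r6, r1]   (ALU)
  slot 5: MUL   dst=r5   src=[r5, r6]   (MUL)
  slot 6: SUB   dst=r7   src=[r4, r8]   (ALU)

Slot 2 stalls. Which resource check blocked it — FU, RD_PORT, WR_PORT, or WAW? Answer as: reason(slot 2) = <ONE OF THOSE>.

[0] MEM needs rd=2 wr=0: ok; after: ALU=1 MUL=1 MEM=1 BR=1, R=3, W=3
[1] MEM needs rd=2 wr=0: ok; after: ALU=1 MUL=1 MEM=0 BR=1, R=1, W=3
[2] ALU needs rd=2 wr=1: RD_PORT; after: ALU=1 MUL=1 MEM=0 BR=1, R=1, W=3
[3] MEM needs rd=2 wr=0: FU; after: ALU=1 MUL=1 MEM=0 BR=1, R=1, W=3
[4] ALU needs rd=2 wr=1: RD_PORT; after: ALU=1 MUL=1 MEM=0 BR=1, R=1, W=3
[5] MUL needs rd=2 wr=1: RD_PORT; after: ALU=1 MUL=1 MEM=0 BR=1, R=1, W=3
[6] ALU needs rd=2 wr=1: RD_PORT; after: ALU=1 MUL=1 MEM=0 BR=1, R=1, W=3

reason(slot 2) = RD_PORT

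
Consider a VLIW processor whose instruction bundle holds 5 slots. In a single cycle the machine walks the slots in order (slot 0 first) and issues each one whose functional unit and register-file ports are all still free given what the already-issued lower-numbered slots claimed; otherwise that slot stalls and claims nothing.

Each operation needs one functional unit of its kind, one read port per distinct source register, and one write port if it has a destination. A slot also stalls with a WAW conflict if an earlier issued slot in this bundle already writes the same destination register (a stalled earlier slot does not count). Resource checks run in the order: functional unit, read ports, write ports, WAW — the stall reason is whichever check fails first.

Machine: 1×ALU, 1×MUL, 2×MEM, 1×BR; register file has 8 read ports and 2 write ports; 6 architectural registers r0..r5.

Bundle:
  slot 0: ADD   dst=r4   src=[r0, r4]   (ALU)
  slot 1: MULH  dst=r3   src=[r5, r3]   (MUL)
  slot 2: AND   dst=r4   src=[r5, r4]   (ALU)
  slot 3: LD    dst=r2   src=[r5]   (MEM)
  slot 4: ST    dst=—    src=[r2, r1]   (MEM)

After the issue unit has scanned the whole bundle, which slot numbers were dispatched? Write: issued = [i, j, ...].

issued = [0, 1, 4]

slot 0 (ALU): ISSUE — free A0,Mu1,Ld2,B1 rp6 wp1
slot 1 (MUL): ISSUE — free A0,Mu0,Ld2,B1 rp4 wp0
slot 2 (ALU): stall FU — free A0,Mu0,Ld2,B1 rp4 wp0
slot 3 (MEM): stall WR_PORT — free A0,Mu0,Ld2,B1 rp4 wp0
slot 4 (MEM): ISSUE — free A0,Mu0,Ld1,B1 rp2 wp0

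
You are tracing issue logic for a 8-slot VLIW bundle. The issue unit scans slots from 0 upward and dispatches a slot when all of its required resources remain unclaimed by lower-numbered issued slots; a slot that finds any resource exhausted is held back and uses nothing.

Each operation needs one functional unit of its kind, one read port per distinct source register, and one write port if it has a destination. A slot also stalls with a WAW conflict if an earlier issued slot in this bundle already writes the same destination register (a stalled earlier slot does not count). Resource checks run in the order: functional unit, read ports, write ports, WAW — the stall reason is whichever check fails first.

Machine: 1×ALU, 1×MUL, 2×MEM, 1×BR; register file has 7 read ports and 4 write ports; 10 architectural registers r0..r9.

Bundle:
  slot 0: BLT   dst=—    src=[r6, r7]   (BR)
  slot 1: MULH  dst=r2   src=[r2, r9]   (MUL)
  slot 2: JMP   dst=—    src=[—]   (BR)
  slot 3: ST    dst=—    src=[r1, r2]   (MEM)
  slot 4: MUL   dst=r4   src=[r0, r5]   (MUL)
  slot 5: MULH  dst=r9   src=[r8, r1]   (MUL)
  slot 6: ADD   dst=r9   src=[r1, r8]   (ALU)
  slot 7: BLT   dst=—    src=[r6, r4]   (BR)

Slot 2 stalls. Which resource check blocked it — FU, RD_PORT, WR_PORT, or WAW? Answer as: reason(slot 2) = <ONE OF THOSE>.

#0 BR src=r6,r7 dispatched  <A:1 Mu:1 Ld:2 B:0 rd:5 wr:4>
#1 MUL src=r2,r9 dispatched  <A:1 Mu:0 Ld:2 B:0 rd:3 wr:3>
#2 BR src=- held:FU  <A:1 Mu:0 Ld:2 B:0 rd:3 wr:3>
#3 MEM src=r1,r2 dispatched  <A:1 Mu:0 Ld:1 B:0 rd:1 wr:3>
#4 MUL src=r0,r5 held:FU  <A:1 Mu:0 Ld:1 B:0 rd:1 wr:3>
#5 MUL src=r8,r1 held:FU  <A:1 Mu:0 Ld:1 B:0 rd:1 wr:3>
#6 ALU src=r1,r8 held:RD_PORT  <A:1 Mu:0 Ld:1 B:0 rd:1 wr:3>
#7 BR src=r6,r4 held:FU  <A:1 Mu:0 Ld:1 B:0 rd:1 wr:3>

reason(slot 2) = FU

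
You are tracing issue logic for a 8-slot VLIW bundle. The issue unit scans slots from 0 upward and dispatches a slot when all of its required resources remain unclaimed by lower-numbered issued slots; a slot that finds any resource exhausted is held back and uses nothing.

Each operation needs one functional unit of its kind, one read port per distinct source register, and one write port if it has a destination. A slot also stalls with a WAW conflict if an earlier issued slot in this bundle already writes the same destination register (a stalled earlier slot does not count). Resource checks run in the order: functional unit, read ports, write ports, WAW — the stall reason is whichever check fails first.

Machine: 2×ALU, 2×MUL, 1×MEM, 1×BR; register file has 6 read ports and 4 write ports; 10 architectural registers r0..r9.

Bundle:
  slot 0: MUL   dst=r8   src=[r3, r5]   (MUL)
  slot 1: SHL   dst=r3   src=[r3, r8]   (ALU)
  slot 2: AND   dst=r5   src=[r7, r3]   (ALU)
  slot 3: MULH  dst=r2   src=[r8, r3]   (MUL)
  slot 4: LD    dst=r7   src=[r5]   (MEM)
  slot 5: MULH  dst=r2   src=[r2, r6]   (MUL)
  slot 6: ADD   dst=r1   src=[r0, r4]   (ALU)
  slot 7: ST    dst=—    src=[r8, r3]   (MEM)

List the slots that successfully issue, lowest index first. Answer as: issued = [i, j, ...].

slot 0 (MUL): ISSUE — free A2,Mu1,Ld1,B1 rp4 wp3
slot 1 (ALU): ISSUE — free A1,Mu1,Ld1,B1 rp2 wp2
slot 2 (ALU): ISSUE — free A0,Mu1,Ld1,B1 rp0 wp1
slot 3 (MUL): stall RD_PORT — free A0,Mu1,Ld1,B1 rp0 wp1
slot 4 (MEM): stall RD_PORT — free A0,Mu1,Ld1,B1 rp0 wp1
slot 5 (MUL): stall RD_PORT — free A0,Mu1,Ld1,B1 rp0 wp1
slot 6 (ALU): stall FU — free A0,Mu1,Ld1,B1 rp0 wp1
slot 7 (MEM): stall RD_PORT — free A0,Mu1,Ld1,B1 rp0 wp1

issued = [0, 1, 2]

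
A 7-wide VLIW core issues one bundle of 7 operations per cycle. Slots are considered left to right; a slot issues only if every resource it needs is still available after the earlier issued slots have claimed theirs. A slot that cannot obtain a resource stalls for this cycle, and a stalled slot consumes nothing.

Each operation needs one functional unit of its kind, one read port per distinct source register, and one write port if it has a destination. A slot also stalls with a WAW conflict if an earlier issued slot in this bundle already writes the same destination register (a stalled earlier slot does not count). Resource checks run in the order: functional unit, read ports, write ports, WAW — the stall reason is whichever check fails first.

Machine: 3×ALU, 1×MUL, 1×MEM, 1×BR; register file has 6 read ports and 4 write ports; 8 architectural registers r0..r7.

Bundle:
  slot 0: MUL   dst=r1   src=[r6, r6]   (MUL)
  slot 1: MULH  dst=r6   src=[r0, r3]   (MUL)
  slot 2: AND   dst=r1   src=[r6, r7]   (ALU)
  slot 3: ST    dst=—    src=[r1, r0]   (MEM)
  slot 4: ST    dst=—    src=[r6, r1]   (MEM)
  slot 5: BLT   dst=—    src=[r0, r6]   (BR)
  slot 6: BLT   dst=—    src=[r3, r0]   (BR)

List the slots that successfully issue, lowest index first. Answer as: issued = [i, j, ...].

issued = [0, 3, 5]

[0] MUL needs rd=1 wr=1: ok; after: ALU=3 MUL=0 MEM=1 BR=1, R=5, W=3
[1] MUL needs rd=2 wr=1: FU; after: ALU=3 MUL=0 MEM=1 BR=1, R=5, W=3
[2] ALU needs rd=2 wr=1: WAW; after: ALU=3 MUL=0 MEM=1 BR=1, R=5, W=3
[3] MEM needs rd=2 wr=0: ok; after: ALU=3 MUL=0 MEM=0 BR=1, R=3, W=3
[4] MEM needs rd=2 wr=0: FU; after: ALU=3 MUL=0 MEM=0 BR=1, R=3, W=3
[5] BR needs rd=2 wr=0: ok; after: ALU=3 MUL=0 MEM=0 BR=0, R=1, W=3
[6] BR needs rd=2 wr=0: FU; after: ALU=3 MUL=0 MEM=0 BR=0, R=1, W=3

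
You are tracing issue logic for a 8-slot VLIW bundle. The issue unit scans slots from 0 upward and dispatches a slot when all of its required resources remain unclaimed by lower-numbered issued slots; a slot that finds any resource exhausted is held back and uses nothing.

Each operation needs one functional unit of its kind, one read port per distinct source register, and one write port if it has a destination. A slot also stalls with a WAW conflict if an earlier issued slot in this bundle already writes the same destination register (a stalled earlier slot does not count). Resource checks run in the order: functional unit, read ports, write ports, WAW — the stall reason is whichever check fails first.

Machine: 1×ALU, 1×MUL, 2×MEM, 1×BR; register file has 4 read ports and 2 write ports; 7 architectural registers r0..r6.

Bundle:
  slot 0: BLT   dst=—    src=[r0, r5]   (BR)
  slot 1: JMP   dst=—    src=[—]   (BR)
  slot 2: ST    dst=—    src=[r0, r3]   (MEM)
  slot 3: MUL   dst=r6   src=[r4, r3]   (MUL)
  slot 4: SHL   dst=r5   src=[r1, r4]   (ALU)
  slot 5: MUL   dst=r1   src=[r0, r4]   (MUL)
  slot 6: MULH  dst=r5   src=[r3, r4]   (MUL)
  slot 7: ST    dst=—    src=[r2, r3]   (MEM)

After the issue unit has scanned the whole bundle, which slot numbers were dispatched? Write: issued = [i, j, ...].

  0. BR ⇒ go  {1A/1Mu/2Ld/0B | 2r 2w}
  1. BR ⇒ no(FU)  {1A/1Mu/2Ld/0B | 2r 2w}
  2. MEM ⇒ go  {1A/1Mu/1Ld/0B | 0r 2w}
  3. MUL→r6 ⇒ no(RD_PORT)  {1A/1Mu/1Ld/0B | 0r 2w}
  4. ALU→r5 ⇒ no(RD_PORT)  {1A/1Mu/1Ld/0B | 0r 2w}
  5. MUL→r1 ⇒ no(RD_PORT)  {1A/1Mu/1Ld/0B | 0r 2w}
  6. MUL→r5 ⇒ no(RD_PORT)  {1A/1Mu/1Ld/0B | 0r 2w}
  7. MEM ⇒ no(RD_PORT)  {1A/1Mu/1Ld/0B | 0r 2w}

issued = [0, 2]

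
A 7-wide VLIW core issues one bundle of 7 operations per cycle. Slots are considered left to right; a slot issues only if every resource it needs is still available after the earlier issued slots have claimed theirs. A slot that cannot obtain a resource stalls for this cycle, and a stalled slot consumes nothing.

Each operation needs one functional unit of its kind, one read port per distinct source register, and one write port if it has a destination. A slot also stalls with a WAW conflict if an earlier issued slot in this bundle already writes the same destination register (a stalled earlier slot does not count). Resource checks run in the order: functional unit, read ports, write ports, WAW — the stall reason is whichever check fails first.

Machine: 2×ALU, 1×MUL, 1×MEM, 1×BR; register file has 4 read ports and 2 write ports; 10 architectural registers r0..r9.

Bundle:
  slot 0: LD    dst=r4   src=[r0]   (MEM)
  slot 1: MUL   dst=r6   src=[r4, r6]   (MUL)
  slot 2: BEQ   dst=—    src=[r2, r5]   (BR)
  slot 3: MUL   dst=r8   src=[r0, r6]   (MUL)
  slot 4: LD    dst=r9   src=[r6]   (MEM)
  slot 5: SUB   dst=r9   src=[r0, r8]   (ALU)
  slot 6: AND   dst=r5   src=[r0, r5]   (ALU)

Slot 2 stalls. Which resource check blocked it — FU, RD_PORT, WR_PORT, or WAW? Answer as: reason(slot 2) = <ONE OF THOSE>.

reason(slot 2) = RD_PORT

(0) want 1×MEM +1rd +1wr — yes → AL2|MU1|ME0|BR1|rd3|wr1
(1) want 1×MUL +2rd +1wr — yes → AL2|MU0|ME0|BR1|rd1|wr0
(2) want 1×BR +2rd +0wr — RD_PORT → AL2|MU0|ME0|BR1|rd1|wr0
(3) want 1×MUL +2rd +1wr — FU → AL2|MU0|ME0|BR1|rd1|wr0
(4) want 1×MEM +1rd +1wr — FU → AL2|MU0|ME0|BR1|rd1|wr0
(5) want 1×ALU +2rd +1wr — RD_PORT → AL2|MU0|ME0|BR1|rd1|wr0
(6) want 1×ALU +2rd +1wr — RD_PORT → AL2|MU0|ME0|BR1|rd1|wr0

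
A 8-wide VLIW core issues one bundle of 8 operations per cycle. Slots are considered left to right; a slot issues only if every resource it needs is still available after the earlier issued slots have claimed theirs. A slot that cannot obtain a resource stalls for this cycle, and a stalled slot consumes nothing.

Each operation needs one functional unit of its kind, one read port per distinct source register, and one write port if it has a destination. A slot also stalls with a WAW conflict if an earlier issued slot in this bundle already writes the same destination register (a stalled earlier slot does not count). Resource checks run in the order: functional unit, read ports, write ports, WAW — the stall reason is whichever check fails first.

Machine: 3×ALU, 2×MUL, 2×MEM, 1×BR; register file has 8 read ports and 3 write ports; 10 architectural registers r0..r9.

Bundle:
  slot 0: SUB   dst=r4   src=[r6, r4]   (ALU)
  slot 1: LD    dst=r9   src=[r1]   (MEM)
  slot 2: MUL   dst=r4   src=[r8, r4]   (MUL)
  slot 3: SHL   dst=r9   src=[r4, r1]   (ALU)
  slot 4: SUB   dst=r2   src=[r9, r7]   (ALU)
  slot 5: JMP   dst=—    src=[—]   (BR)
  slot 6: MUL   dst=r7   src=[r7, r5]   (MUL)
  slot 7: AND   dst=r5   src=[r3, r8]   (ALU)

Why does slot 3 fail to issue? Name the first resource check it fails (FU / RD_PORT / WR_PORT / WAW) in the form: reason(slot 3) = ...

reason(slot 3) = WAW

slot 0 (ALU): ISSUE — free A2,Mu2,Ld2,B1 rp6 wp2
slot 1 (MEM): ISSUE — free A2,Mu2,Ld1,B1 rp5 wp1
slot 2 (MUL): stall WAW — free A2,Mu2,Ld1,B1 rp5 wp1
slot 3 (ALU): stall WAW — free A2,Mu2,Ld1,B1 rp5 wp1
slot 4 (ALU): ISSUE — free A1,Mu2,Ld1,B1 rp3 wp0
slot 5 (BR): ISSUE — free A1,Mu2,Ld1,B0 rp3 wp0
slot 6 (MUL): stall WR_PORT — free A1,Mu2,Ld1,B0 rp3 wp0
slot 7 (ALU): stall WR_PORT — free A1,Mu2,Ld1,B0 rp3 wp0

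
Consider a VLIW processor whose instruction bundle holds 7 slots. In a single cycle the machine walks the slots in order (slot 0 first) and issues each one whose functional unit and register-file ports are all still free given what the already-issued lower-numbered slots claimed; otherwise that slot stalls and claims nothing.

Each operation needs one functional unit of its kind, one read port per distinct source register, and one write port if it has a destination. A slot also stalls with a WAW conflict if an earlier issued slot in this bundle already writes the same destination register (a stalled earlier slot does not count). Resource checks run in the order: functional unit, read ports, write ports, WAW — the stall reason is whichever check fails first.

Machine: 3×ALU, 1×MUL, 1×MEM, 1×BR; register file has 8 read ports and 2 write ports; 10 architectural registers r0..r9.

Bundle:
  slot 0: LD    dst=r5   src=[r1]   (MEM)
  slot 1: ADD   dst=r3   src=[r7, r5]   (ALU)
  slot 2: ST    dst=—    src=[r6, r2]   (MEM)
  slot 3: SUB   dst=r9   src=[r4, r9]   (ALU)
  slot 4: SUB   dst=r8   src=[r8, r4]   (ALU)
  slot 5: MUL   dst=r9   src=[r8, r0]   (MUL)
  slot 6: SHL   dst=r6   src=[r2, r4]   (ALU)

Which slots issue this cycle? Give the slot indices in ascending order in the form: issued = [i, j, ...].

(0) want 1×MEM +1rd +1wr — yes → AL3|MU1|ME0|BR1|rd7|wr1
(1) want 1×ALU +2rd +1wr — yes → AL2|MU1|ME0|BR1|rd5|wr0
(2) want 1×MEM +2rd +0wr — FU → AL2|MU1|ME0|BR1|rd5|wr0
(3) want 1×ALU +2rd +1wr — WR_PORT → AL2|MU1|ME0|BR1|rd5|wr0
(4) want 1×ALU +2rd +1wr — WR_PORT → AL2|MU1|ME0|BR1|rd5|wr0
(5) want 1×MUL +2rd +1wr — WR_PORT → AL2|MU1|ME0|BR1|rd5|wr0
(6) want 1×ALU +2rd +1wr — WR_PORT → AL2|MU1|ME0|BR1|rd5|wr0

issued = [0, 1]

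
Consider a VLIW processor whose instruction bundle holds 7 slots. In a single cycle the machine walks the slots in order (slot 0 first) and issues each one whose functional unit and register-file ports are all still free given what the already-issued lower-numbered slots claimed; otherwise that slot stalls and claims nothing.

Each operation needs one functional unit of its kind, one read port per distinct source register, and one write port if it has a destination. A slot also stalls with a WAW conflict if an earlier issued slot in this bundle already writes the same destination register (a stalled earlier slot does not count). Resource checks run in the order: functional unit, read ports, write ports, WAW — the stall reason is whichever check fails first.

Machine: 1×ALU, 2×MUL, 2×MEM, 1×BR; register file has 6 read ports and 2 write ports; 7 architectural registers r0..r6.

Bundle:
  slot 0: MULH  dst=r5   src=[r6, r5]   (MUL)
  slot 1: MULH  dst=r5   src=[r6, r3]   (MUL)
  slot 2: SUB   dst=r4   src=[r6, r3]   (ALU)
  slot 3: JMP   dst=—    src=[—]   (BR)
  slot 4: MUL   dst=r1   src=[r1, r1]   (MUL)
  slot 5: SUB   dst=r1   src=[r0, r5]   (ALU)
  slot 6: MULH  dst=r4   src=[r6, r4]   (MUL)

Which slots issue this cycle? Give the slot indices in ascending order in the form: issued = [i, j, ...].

[0] MUL needs rd=2 wr=1: ok; after: ALU=1 MUL=1 MEM=2 BR=1, R=4, W=1
[1] MUL needs rd=2 wr=1: WAW; after: ALU=1 MUL=1 MEM=2 BR=1, R=4, W=1
[2] ALU needs rd=2 wr=1: ok; after: ALU=0 MUL=1 MEM=2 BR=1, R=2, W=0
[3] BR needs rd=0 wr=0: ok; after: ALU=0 MUL=1 MEM=2 BR=0, R=2, W=0
[4] MUL needs rd=1 wr=1: WR_PORT; after: ALU=0 MUL=1 MEM=2 BR=0, R=2, W=0
[5] ALU needs rd=2 wr=1: FU; after: ALU=0 MUL=1 MEM=2 BR=0, R=2, W=0
[6] MUL needs rd=2 wr=1: WR_PORT; after: ALU=0 MUL=1 MEM=2 BR=0, R=2, W=0

issued = [0, 2, 3]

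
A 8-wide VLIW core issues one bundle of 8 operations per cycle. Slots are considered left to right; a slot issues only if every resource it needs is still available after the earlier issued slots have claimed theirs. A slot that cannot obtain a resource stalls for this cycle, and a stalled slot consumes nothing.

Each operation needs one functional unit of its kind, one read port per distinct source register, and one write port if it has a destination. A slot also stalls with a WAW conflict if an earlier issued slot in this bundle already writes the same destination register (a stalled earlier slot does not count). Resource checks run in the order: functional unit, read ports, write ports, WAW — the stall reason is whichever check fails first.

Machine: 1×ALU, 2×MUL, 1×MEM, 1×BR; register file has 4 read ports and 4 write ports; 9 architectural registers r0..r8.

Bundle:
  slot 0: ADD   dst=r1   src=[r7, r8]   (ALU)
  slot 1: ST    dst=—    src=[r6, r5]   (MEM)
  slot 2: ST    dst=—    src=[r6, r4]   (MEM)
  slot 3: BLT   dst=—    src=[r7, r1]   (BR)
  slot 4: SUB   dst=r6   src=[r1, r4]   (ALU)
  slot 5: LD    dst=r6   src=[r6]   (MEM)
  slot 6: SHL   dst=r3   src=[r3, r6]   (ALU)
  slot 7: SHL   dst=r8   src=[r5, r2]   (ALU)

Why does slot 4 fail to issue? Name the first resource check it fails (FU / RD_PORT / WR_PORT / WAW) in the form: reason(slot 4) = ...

reason(slot 4) = FU

(0) want 1×ALU +2rd +1wr — yes → AL0|MU2|ME1|BR1|rd2|wr3
(1) want 1×MEM +2rd +0wr — yes → AL0|MU2|ME0|BR1|rd0|wr3
(2) want 1×MEM +2rd +0wr — FU → AL0|MU2|ME0|BR1|rd0|wr3
(3) want 1×BR +2rd +0wr — RD_PORT → AL0|MU2|ME0|BR1|rd0|wr3
(4) want 1×ALU +2rd +1wr — FU → AL0|MU2|ME0|BR1|rd0|wr3
(5) want 1×MEM +1rd +1wr — FU → AL0|MU2|ME0|BR1|rd0|wr3
(6) want 1×ALU +2rd +1wr — FU → AL0|MU2|ME0|BR1|rd0|wr3
(7) want 1×ALU +2rd +1wr — FU → AL0|MU2|ME0|BR1|rd0|wr3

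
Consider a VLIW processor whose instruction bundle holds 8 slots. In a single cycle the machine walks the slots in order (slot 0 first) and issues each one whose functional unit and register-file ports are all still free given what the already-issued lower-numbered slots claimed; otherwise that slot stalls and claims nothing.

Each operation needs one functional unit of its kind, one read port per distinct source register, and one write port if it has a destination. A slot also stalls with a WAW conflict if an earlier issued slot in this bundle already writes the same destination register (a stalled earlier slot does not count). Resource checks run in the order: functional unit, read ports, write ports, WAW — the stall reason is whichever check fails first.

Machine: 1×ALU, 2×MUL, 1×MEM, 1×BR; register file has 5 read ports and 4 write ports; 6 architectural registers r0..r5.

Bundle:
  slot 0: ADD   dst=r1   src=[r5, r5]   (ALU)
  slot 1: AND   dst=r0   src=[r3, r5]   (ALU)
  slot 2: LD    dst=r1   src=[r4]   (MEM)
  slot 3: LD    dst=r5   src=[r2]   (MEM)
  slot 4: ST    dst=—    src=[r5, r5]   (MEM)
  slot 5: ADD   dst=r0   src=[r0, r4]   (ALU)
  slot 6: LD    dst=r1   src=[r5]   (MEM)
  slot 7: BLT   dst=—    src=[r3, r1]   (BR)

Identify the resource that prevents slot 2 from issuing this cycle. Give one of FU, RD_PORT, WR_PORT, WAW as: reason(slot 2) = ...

  0. ALU→r1 ⇒ go  {0A/2Mu/1Ld/1B | 4r 3w}
  1. ALU→r0 ⇒ no(FU)  {0A/2Mu/1Ld/1B | 4r 3w}
  2. MEM→r1 ⇒ no(WAW)  {0A/2Mu/1Ld/1B | 4r 3w}
  3. MEM→r5 ⇒ go  {0A/2Mu/0Ld/1B | 3r 2w}
  4. MEM ⇒ no(FU)  {0A/2Mu/0Ld/1B | 3r 2w}
  5. ALU→r0 ⇒ no(FU)  {0A/2Mu/0Ld/1B | 3r 2w}
  6. MEM→r1 ⇒ no(FU)  {0A/2Mu/0Ld/1B | 3r 2w}
  7. BR ⇒ go  {0A/2Mu/0Ld/0B | 1r 2w}

reason(slot 2) = WAW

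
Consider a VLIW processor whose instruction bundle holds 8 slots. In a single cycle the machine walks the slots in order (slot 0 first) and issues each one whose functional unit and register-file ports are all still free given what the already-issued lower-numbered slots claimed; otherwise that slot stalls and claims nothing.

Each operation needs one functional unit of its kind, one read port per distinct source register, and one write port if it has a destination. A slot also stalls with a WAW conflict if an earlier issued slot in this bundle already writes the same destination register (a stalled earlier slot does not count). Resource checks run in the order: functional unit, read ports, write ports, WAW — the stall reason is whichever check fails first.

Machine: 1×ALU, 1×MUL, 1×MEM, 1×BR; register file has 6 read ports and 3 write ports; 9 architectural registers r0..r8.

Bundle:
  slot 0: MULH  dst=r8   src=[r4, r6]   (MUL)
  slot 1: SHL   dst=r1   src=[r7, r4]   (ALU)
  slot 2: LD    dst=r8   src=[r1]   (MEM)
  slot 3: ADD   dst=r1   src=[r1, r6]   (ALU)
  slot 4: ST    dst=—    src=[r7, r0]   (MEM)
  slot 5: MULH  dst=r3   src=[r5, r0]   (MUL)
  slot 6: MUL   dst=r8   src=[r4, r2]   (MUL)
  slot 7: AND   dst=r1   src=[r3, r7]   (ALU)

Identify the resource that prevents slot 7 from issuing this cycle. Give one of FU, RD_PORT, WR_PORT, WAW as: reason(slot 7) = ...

reason(slot 7) = FU

#0 MUL src=r4,r6 dispatched  <A:1 Mu:0 Ld:1 B:1 rd:4 wr:2>
#1 ALU src=r7,r4 dispatched  <A:0 Mu:0 Ld:1 B:1 rd:2 wr:1>
#2 MEM src=r1 held:WAW  <A:0 Mu:0 Ld:1 B:1 rd:2 wr:1>
#3 ALU src=r1,r6 held:FU  <A:0 Mu:0 Ld:1 B:1 rd:2 wr:1>
#4 MEM src=r7,r0 dispatched  <A:0 Mu:0 Ld:0 B:1 rd:0 wr:1>
#5 MUL src=r5,r0 held:FU  <A:0 Mu:0 Ld:0 B:1 rd:0 wr:1>
#6 MUL src=r4,r2 held:FU  <A:0 Mu:0 Ld:0 B:1 rd:0 wr:1>
#7 ALU src=r3,r7 held:FU  <A:0 Mu:0 Ld:0 B:1 rd:0 wr:1>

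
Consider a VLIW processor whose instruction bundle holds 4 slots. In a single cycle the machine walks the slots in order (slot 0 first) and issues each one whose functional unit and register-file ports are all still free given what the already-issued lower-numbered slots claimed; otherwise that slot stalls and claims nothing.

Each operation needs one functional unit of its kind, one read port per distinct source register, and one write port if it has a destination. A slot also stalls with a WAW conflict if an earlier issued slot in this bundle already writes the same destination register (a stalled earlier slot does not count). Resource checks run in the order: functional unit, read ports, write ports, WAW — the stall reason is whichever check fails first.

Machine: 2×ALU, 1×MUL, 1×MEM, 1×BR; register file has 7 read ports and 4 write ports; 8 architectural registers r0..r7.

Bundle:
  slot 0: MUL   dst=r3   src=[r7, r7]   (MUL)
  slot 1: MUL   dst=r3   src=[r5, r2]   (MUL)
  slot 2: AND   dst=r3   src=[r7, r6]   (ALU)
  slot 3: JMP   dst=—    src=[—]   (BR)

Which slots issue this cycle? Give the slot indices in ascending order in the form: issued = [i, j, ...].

issued = [0, 3]

#0 MUL src=r7,r7 dispatched  <A:2 Mu:0 Ld:1 B:1 rd:6 wr:3>
#1 MUL src=r5,r2 held:FU  <A:2 Mu:0 Ld:1 B:1 rd:6 wr:3>
#2 ALU src=r7,r6 held:WAW  <A:2 Mu:0 Ld:1 B:1 rd:6 wr:3>
#3 BR src=- dispatched  <A:2 Mu:0 Ld:1 B:0 rd:6 wr:3>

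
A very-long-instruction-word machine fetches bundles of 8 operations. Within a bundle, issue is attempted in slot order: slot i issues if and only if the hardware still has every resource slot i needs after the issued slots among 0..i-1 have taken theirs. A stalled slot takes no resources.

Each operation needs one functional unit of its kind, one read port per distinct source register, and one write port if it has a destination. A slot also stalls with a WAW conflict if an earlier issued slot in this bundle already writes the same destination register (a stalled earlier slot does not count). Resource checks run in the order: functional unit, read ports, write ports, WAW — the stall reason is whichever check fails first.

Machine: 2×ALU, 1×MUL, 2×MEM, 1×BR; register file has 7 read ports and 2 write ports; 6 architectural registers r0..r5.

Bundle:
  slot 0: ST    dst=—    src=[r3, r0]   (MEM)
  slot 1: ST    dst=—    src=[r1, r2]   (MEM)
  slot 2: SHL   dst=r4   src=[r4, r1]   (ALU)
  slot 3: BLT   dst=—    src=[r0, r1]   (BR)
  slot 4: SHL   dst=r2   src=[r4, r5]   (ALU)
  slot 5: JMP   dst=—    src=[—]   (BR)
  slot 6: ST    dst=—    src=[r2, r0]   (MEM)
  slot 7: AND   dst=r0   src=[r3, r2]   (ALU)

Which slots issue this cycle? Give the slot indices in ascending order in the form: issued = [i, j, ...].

  0. MEM ⇒ go  {2A/1Mu/1Ld/1B | 5r 2w}
  1. MEM ⇒ go  {2A/1Mu/0Ld/1B | 3r 2w}
  2. ALU→r4 ⇒ go  {1A/1Mu/0Ld/1B | 1r 1w}
  3. BR ⇒ no(RD_PORT)  {1A/1Mu/0Ld/1B | 1r 1w}
  4. ALU→r2 ⇒ no(RD_PORT)  {1A/1Mu/0Ld/1B | 1r 1w}
  5. BR ⇒ go  {1A/1Mu/0Ld/0B | 1r 1w}
  6. MEM ⇒ no(FU)  {1A/1Mu/0Ld/0B | 1r 1w}
  7. ALU→r0 ⇒ no(RD_PORT)  {1A/1Mu/0Ld/0B | 1r 1w}

issued = [0, 1, 2, 5]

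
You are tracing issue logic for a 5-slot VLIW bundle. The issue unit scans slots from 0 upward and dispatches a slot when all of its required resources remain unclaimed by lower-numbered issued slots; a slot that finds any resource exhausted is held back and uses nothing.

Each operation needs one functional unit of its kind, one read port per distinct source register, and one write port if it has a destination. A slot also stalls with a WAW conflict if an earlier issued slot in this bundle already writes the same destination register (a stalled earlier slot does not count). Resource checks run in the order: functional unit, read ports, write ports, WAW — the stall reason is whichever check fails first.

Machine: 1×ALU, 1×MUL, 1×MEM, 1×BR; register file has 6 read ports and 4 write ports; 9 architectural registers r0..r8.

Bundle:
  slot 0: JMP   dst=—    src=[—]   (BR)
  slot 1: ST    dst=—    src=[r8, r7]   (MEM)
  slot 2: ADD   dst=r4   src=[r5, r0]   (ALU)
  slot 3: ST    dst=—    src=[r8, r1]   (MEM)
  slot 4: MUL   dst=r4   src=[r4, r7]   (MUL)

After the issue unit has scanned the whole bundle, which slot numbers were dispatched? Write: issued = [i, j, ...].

issued = [0, 1, 2]

slot 0 (BR): ISSUE — free A1,Mu1,Ld1,B0 rp6 wp4
slot 1 (MEM): ISSUE — free A1,Mu1,Ld0,B0 rp4 wp4
slot 2 (ALU): ISSUE — free A0,Mu1,Ld0,B0 rp2 wp3
slot 3 (MEM): stall FU — free A0,Mu1,Ld0,B0 rp2 wp3
slot 4 (MUL): stall WAW — free A0,Mu1,Ld0,B0 rp2 wp3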